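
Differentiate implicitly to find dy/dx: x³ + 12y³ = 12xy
Take d/dx of both sides. Since y is implicitly a function of x, the chain rule attaches a y' = dy/dx factor whenever we differentiate through y.

Set F(x, y) = (left side) − (right side), so the curve is F = 0. Differentiating each term of F:
  d/dx[x^3] = 3x^2
  d/dx[-12xy] = -12x·y' - 12y
  d/dx[12y^3] = 36y^2·y'

Collecting, the y'-free part is the partial derivative in x and the y' coefficient is the partial derivative in y:
  ∂F/∂x = 3x^2 - 12y
  ∂F/∂y = -12x + 36y^2

so d/dx[F(x, y(x))] = ∂F/∂x + (∂F/∂y)·y' = 0. Rearranging,
  dy/dx = -(∂F/∂x)/(∂F/∂y) = -(3x^2 - 12y)/(-12x + 36y^2) = (x^2/4 - y)/(x - 3y^2)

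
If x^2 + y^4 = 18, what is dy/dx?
Take d/dx of both sides. Since y is implicitly a function of x, the chain rule attaches a y' = dy/dx factor whenever we differentiate through y.

Set F(x, y) = (left side) − (right side), so the curve is F = 0. Differentiating each term of F:
  d/dx[x^2] = 2x
  d/dx[y^4] = 4y^3·y'
  d/dx[-18] = 0

Collecting, the y'-free part is the partial derivative in x and the y' coefficient is the partial derivative in y:
  ∂F/∂x = 2x
  ∂F/∂y = 4y^3

so d/dx[F(x, y(x))] = ∂F/∂x + (∂F/∂y)·y' = 0. Rearranging,
  dy/dx = -(∂F/∂x)/(∂F/∂y) = -(2x)/(4y^3) = -x/(2y^3)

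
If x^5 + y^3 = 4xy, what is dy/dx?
Take d/dx of both sides. Since y is implicitly a function of x, the chain rule attaches a y' = dy/dx factor whenever we differentiate through y.

Set F(x, y) = (left side) − (right side), so the curve is F = 0. Differentiating each term of F:
  d/dx[x^5] = 5x^4
  d/dx[-4xy] = -4x·y' - 4y
  d/dx[y^3] = 3y^2·y'

Collecting, the y'-free part is the partial derivative in x and the y' coefficient is the partial derivative in y:
  ∂F/∂x = 5x^4 - 4y
  ∂F/∂y = -4x + 3y^2

so d/dx[F(x, y(x))] = ∂F/∂x + (∂F/∂y)·y' = 0. Rearranging,
  dy/dx = -(∂F/∂x)/(∂F/∂y) = -(5x^4 - 4y)/(-4x + 3y^2) = (5x^4 - 4y)/(4x - 3y^2)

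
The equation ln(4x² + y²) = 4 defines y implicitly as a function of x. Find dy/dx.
Differentiate the relation implicitly: treat y = y(x) and apply the chain rule, so every y-derivative picks up a y' = dy/dx factor.

With everything moved to the left-hand side, differentiate term by term:
  d/dx[ln(4x^2 + y^2)] = (8x + 2y·y')/(4x^2 + y^2)
  d/dx[-4] = 0

Separating the contributions that come from x directly and those that come through y:
  without y':      8x/(4x^2 + y^2)
  multiplying y':  2y/(4x^2 + y^2)

so (8x/(4x^2 + y^2)) + (2y/(4x^2 + y^2))·y' = 0, and therefore
  dy/dx = -(8x/(4x^2 + y^2))/(2y/(4x^2 + y^2)) = -4x/y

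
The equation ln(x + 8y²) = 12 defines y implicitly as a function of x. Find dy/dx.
Apply d/dx to both sides, remembering that y depends on x. Each occurrence of y therefore brings in a y' = dy/dx via the chain rule.

With F(x, y) equal to the left-hand side minus the right, differentiate F term by term:
  d/dx[ln(x + 8y^2)] = (16y·y' + 1)/(x + 8y^2)
  d/dx[-12] = 0
Adding these up, d/dx[F] = 0 becomes
  (1/(x + 8y^2)) + (16y/(x + 8y^2))·y' = 0,
so isolating y',
  dy/dx = -(1/(x + 8y^2))/(16y/(x + 8y^2)) = -1/(16y)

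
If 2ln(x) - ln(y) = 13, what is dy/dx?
Differentiate both sides with respect to x, treating y as y(x). By the chain rule, any term containing y contributes a factor of y' = dy/dx when we differentiate it.

Move every term to one side and write the relation as F(x, y) = 0. Term by term,
  d/dx[2ln(x)] = 2/x
  d/dx[-ln(y)] = -y'/y
  d/dx[-13] = 0

The pieces without y' make up ∂F/∂x and the coefficient of y' is ∂F/∂y:
  ∂F/∂x = 2/x,
  ∂F/∂y = -1/y.

Since d/dx[F] = ∂F/∂x + (∂F/∂y)·y' = 0, solve for y':
  (∂F/∂y)·y' = -∂F/∂x
  dy/dx = -(∂F/∂x)/(∂F/∂y) = -(2/x)/(-1/y) = 2y/x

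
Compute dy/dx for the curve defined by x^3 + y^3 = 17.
Take d/dx of both sides. Since y is implicitly a function of x, the chain rule attaches a y' = dy/dx factor whenever we differentiate through y.

Set F(x, y) = (left side) − (right side), so the curve is F = 0. Differentiating each term of F:
  d/dx[x^3] = 3x^2
  d/dx[y^3] = 3y^2·y'
  d/dx[-17] = 0

Collecting, the y'-free part is the partial derivative in x and the y' coefficient is the partial derivative in y:
  ∂F/∂x = 3x^2
  ∂F/∂y = 3y^2

so d/dx[F(x, y(x))] = ∂F/∂x + (∂F/∂y)·y' = 0. Rearranging,
  dy/dx = -(∂F/∂x)/(∂F/∂y) = -(3x^2)/(3y^2) = -x^2/y^2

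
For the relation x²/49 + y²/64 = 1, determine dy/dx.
Take d/dx of both sides. Since y is implicitly a function of x, the chain rule attaches a y' = dy/dx factor whenever we differentiate through y.

Set F(x, y) = (left side) − (right side), so the curve is F = 0. Differentiating each term of F:
  d/dx[x^2/49] = 2x/49
  d/dx[y^2/64] = y·y'/32
  d/dx[-1] = 0

Collecting, the y'-free part is the partial derivative in x and the y' coefficient is the partial derivative in y:
  ∂F/∂x = 2x/49
  ∂F/∂y = y/32

so d/dx[F(x, y(x))] = ∂F/∂x + (∂F/∂y)·y' = 0. Rearranging,
  dy/dx = -(∂F/∂x)/(∂F/∂y) = -(2x/49)/(y/32) = -64x/(49y)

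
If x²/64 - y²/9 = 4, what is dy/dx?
Differentiate the relation implicitly: treat y = y(x) and apply the chain rule, so every y-derivative picks up a y' = dy/dx factor.

With everything moved to the left-hand side, differentiate term by term:
  d/dx[x^2/64] = x/32
  d/dx[-y^2/9] = -2y·y'/9
  d/dx[-4] = 0

Separating the contributions that come from x directly and those that come through y:
  without y':      x/32
  multiplying y':  -2y/9

so (x/32) + (-2y/9)·y' = 0, and therefore
  dy/dx = -(x/32)/(-2y/9) = 9x/(64y)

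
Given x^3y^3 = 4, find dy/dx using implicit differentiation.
Differentiate both sides with respect to x, treating y as y(x). By the chain rule, any term containing y contributes a factor of y' = dy/dx when we differentiate it.

Move every term to one side and write the relation as F(x, y) = 0. Term by term,
  d/dx[x^3y^3] = 3x^3y^2·y' + 3x^2y^3
  d/dx[-4] = 0

The pieces without y' make up ∂F/∂x and the coefficient of y' is ∂F/∂y:
  ∂F/∂x = 3x^2y^3,
  ∂F/∂y = 3x^3y^2.

Since d/dx[F] = ∂F/∂x + (∂F/∂y)·y' = 0, solve for y':
  (∂F/∂y)·y' = -∂F/∂x
  dy/dx = -(∂F/∂x)/(∂F/∂y) = -(3x^2y^3)/(3x^3y^2) = -y/x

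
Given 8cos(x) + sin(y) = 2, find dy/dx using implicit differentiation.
Apply d/dx to both sides, remembering that y depends on x. Each occurrence of y therefore brings in a y' = dy/dx via the chain rule.

With F(x, y) equal to the left-hand side minus the right, differentiate F term by term:
  d/dx[sin(y)] = y'·cos(y)
  d/dx[8cos(x)] = -8sin(x)
  d/dx[-2] = 0
Adding these up, d/dx[F] = 0 becomes
  (-8sin(x)) + (cos(y))·y' = 0,
so isolating y',
  dy/dx = -(-8sin(x))/(cos(y)) = 8sin(x)/cos(y)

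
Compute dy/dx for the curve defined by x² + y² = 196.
Differentiate both sides with respect to x, treating y as y(x). By the chain rule, any term containing y contributes a factor of y' = dy/dx when we differentiate it.

Move every term to one side and write the relation as F(x, y) = 0. Term by term,
  d/dx[x^2] = 2x
  d/dx[y^2] = 2y·y'
  d/dx[-196] = 0

The pieces without y' make up ∂F/∂x and the coefficient of y' is ∂F/∂y:
  ∂F/∂x = 2x,
  ∂F/∂y = 2y.

Since d/dx[F] = ∂F/∂x + (∂F/∂y)·y' = 0, solve for y':
  (∂F/∂y)·y' = -∂F/∂x
  dy/dx = -(∂F/∂x)/(∂F/∂y) = -(2x)/(2y) = -x/y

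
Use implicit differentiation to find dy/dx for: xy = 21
Take d/dx of both sides. Since y is implicitly a function of x, the chain rule attaches a y' = dy/dx factor whenever we differentiate through y.

Set F(x, y) = (left side) − (right side), so the curve is F = 0. Differentiating each term of F:
  d/dx[xy] = x·y' + y
  d/dx[-21] = 0

Collecting, the y'-free part is the partial derivative in x and the y' coefficient is the partial derivative in y:
  ∂F/∂x = y
  ∂F/∂y = x

so d/dx[F(x, y(x))] = ∂F/∂x + (∂F/∂y)·y' = 0. Rearranging,
  dy/dx = -(∂F/∂x)/(∂F/∂y) = -(y)/(x) = -y/x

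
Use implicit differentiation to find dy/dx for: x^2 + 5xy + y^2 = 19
Differentiate both sides with respect to x, treating y as y(x). By the chain rule, any term containing y contributes a factor of y' = dy/dx when we differentiate it.

Move every term to one side and write the relation as F(x, y) = 0. Term by term,
  d/dx[x^2] = 2x
  d/dx[5xy] = 5x·y' + 5y
  d/dx[y^2] = 2y·y'
  d/dx[-19] = 0

The pieces without y' make up ∂F/∂x and the coefficient of y' is ∂F/∂y:
  ∂F/∂x = 2x + 5y,
  ∂F/∂y = 5x + 2y.

Since d/dx[F] = ∂F/∂x + (∂F/∂y)·y' = 0, solve for y':
  (∂F/∂y)·y' = -∂F/∂x
  dy/dx = -(∂F/∂x)/(∂F/∂y) = -(2x + 5y)/(5x + 2y) = (-2x - 5y)/(5x + 2y)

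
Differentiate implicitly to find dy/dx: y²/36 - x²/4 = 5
Differentiate the relation implicitly: treat y = y(x) and apply the chain rule, so every y-derivative picks up a y' = dy/dx factor.

With everything moved to the left-hand side, differentiate term by term:
  d/dx[-x^2/4] = -x/2
  d/dx[y^2/36] = y·y'/18
  d/dx[-5] = 0

Separating the contributions that come from x directly and those that come through y:
  without y':      -x/2
  multiplying y':  y/18

so (-x/2) + (y/18)·y' = 0, and therefore
  dy/dx = -(-x/2)/(y/18) = 9x/y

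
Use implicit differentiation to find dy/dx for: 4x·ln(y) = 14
Apply d/dx to both sides, remembering that y depends on x. Each occurrence of y therefore brings in a y' = dy/dx via the chain rule.

With F(x, y) equal to the left-hand side minus the right, differentiate F term by term:
  d/dx[4x·ln(y)] = 4x·y'/y + 4ln(y)
  d/dx[-14] = 0
Adding these up, d/dx[F] = 0 becomes
  (4ln(y)) + (4x/y)·y' = 0,
so isolating y',
  dy/dx = -(4ln(y))/(4x/y) = -y·ln(y)/x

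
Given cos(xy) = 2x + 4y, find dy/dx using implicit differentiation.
Differentiate the relation implicitly: treat y = y(x) and apply the chain rule, so every y-derivative picks up a y' = dy/dx factor.

With everything moved to the left-hand side, differentiate term by term:
  d/dx[-2x] = -2
  d/dx[-4y] = -4·y'
  d/dx[cos(xy)] = -(x·y' + y)·sin(xy)

Separating the contributions that come from x directly and those that come through y:
  without y':      -y·sin(xy) - 2
  multiplying y':  -x·sin(xy) - 4

so (-y·sin(xy) - 2) + (-x·sin(xy) - 4)·y' = 0, and therefore
  dy/dx = -(-y·sin(xy) - 2)/(-x·sin(xy) - 4) = -(y·sin(xy) + 2)/(x·sin(xy) + 4)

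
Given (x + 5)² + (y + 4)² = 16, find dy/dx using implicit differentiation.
Apply d/dx to both sides, remembering that y depends on x. Each occurrence of y therefore brings in a y' = dy/dx via the chain rule.

With F(x, y) equal to the left-hand side minus the right, differentiate F term by term:
  d/dx[(x + 5)^2] = 2x + 10
  d/dx[(y + 4)^2] = 2·y'(y + 4)
  d/dx[-16] = 0
Adding these up, d/dx[F] = 0 becomes
  (2x + 10) + (2y + 8)·y' = 0,
so isolating y',
  dy/dx = -(2x + 10)/(2y + 8) = (-x - 5)/(y + 4)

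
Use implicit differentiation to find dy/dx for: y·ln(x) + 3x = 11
Take d/dx of both sides. Since y is implicitly a function of x, the chain rule attaches a y' = dy/dx factor whenever we differentiate through y.

Set F(x, y) = (left side) − (right side), so the curve is F = 0. Differentiating each term of F:
  d/dx[3x] = 3
  d/dx[y·ln(x)] = y'·ln(x) + y/x
  d/dx[-11] = 0

Collecting, the y'-free part is the partial derivative in x and the y' coefficient is the partial derivative in y:
  ∂F/∂x = 3 + y/x
  ∂F/∂y = ln(x)

so d/dx[F(x, y(x))] = ∂F/∂x + (∂F/∂y)·y' = 0. Rearranging,
  dy/dx = -(∂F/∂x)/(∂F/∂y) = -(3 + y/x)/(ln(x))
        = -((3x + y)/x)/(ln(x)) = (-3x - y)/(x·ln(x))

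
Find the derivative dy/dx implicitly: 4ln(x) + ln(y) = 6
Differentiate both sides with respect to x, treating y as y(x). By the chain rule, any term containing y contributes a factor of y' = dy/dx when we differentiate it.

Move every term to one side and write the relation as F(x, y) = 0. Term by term,
  d/dx[4ln(x)] = 4/x
  d/dx[ln(y)] = y'/y
  d/dx[-6] = 0

The pieces without y' make up ∂F/∂x and the coefficient of y' is ∂F/∂y:
  ∂F/∂x = 4/x,
  ∂F/∂y = 1/y.

Since d/dx[F] = ∂F/∂x + (∂F/∂y)·y' = 0, solve for y':
  (∂F/∂y)·y' = -∂F/∂x
  dy/dx = -(∂F/∂x)/(∂F/∂y) = -(4/x)/(1/y) = -4y/x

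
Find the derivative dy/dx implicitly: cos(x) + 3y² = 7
Apply d/dx to both sides, remembering that y depends on x. Each occurrence of y therefore brings in a y' = dy/dx via the chain rule.

With F(x, y) equal to the left-hand side minus the right, differentiate F term by term:
  d/dx[3y^2] = 6y·y'
  d/dx[cos(x)] = -sin(x)
  d/dx[-7] = 0
Adding these up, d/dx[F] = 0 becomes
  (-sin(x)) + (6y)·y' = 0,
so isolating y',
  dy/dx = -(-sin(x))/(6y) = sin(x)/(6y)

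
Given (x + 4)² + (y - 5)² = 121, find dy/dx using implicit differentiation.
Take d/dx of both sides. Since y is implicitly a function of x, the chain rule attaches a y' = dy/dx factor whenever we differentiate through y.

Set F(x, y) = (left side) − (right side), so the curve is F = 0. Differentiating each term of F:
  d/dx[(x + 4)^2] = 2x + 8
  d/dx[(y - 5)^2] = 2·y'(y - 5)
  d/dx[-121] = 0

Collecting, the y'-free part is the partial derivative in x and the y' coefficient is the partial derivative in y:
  ∂F/∂x = 2x + 8
  ∂F/∂y = 2y - 10

so d/dx[F(x, y(x))] = ∂F/∂x + (∂F/∂y)·y' = 0. Rearranging,
  dy/dx = -(∂F/∂x)/(∂F/∂y) = -(2x + 8)/(2y - 10) = (-x - 4)/(y - 5)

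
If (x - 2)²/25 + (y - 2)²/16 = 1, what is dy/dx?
Apply d/dx to both sides, remembering that y depends on x. Each occurrence of y therefore brings in a y' = dy/dx via the chain rule.

With F(x, y) equal to the left-hand side minus the right, differentiate F term by term:
  d/dx[(x - 2)^2/25] = 2x/25 - 4/25
  d/dx[(y - 2)^2/16] = y'(y - 2)/8
  d/dx[-1] = 0
Adding these up, d/dx[F] = 0 becomes
  (2x/25 - 4/25) + (y/8 - 1/4)·y' = 0,
so isolating y',
  dy/dx = -(2x/25 - 4/25)/(y/8 - 1/4)
        = -(2(x - 2)/25)/((y - 2)/8) = 16(2 - x)/(25(y - 2))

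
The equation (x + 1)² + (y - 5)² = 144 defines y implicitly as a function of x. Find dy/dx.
Apply d/dx to both sides, remembering that y depends on x. Each occurrence of y therefore brings in a y' = dy/dx via the chain rule.

With F(x, y) equal to the left-hand side minus the right, differentiate F term by term:
  d/dx[(x + 1)^2] = 2x + 2
  d/dx[(y - 5)^2] = 2·y'(y - 5)
  d/dx[-144] = 0
Adding these up, d/dx[F] = 0 becomes
  (2x + 2) + (2y - 10)·y' = 0,
so isolating y',
  dy/dx = -(2x + 2)/(2y - 10) = (-x - 1)/(y - 5)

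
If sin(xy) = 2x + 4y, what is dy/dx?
Differentiate both sides with respect to x, treating y as y(x). By the chain rule, any term containing y contributes a factor of y' = dy/dx when we differentiate it.

Move every term to one side and write the relation as F(x, y) = 0. Term by term,
  d/dx[-2x] = -2
  d/dx[-4y] = -4·y'
  d/dx[sin(xy)] = (x·y' + y)·cos(xy)

The pieces without y' make up ∂F/∂x and the coefficient of y' is ∂F/∂y:
  ∂F/∂x = y·cos(xy) - 2,
  ∂F/∂y = x·cos(xy) - 4.

Since d/dx[F] = ∂F/∂x + (∂F/∂y)·y' = 0, solve for y':
  (∂F/∂y)·y' = -∂F/∂x
  dy/dx = -(∂F/∂x)/(∂F/∂y) = -(y·cos(xy) - 2)/(x·cos(xy) - 4) = (-y·cos(xy) + 2)/(x·cos(xy) - 4)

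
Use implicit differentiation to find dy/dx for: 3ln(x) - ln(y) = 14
Differentiate the relation implicitly: treat y = y(x) and apply the chain rule, so every y-derivative picks up a y' = dy/dx factor.

With everything moved to the left-hand side, differentiate term by term:
  d/dx[3ln(x)] = 3/x
  d/dx[-ln(y)] = -y'/y
  d/dx[-14] = 0

Separating the contributions that come from x directly and those that come through y:
  without y':      3/x
  multiplying y':  -1/y

so (3/x) + (-1/y)·y' = 0, and therefore
  dy/dx = -(3/x)/(-1/y) = 3y/x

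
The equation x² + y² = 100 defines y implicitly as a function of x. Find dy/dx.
Differentiate the relation implicitly: treat y = y(x) and apply the chain rule, so every y-derivative picks up a y' = dy/dx factor.

With everything moved to the left-hand side, differentiate term by term:
  d/dx[x^2] = 2x
  d/dx[y^2] = 2y·y'
  d/dx[-100] = 0

Separating the contributions that come from x directly and those that come through y:
  without y':      2x
  multiplying y':  2y

so (2x) + (2y)·y' = 0, and therefore
  dy/dx = -(2x)/(2y) = -x/y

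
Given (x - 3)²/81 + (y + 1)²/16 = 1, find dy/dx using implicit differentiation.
Take d/dx of both sides. Since y is implicitly a function of x, the chain rule attaches a y' = dy/dx factor whenever we differentiate through y.

Set F(x, y) = (left side) − (right side), so the curve is F = 0. Differentiating each term of F:
  d/dx[(x - 3)^2/81] = 2x/81 - 2/27
  d/dx[(y + 1)^2/16] = y'(y + 1)/8
  d/dx[-1] = 0

Collecting, the y'-free part is the partial derivative in x and the y' coefficient is the partial derivative in y:
  ∂F/∂x = 2x/81 - 2/27
  ∂F/∂y = y/8 + 1/8

so d/dx[F(x, y(x))] = ∂F/∂x + (∂F/∂y)·y' = 0. Rearranging,
  dy/dx = -(∂F/∂x)/(∂F/∂y) = -(2x/81 - 2/27)/(y/8 + 1/8)
        = -(2(x - 3)/81)/((y + 1)/8) = 16(3 - x)/(81(y + 1))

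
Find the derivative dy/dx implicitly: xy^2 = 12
Take d/dx of both sides. Since y is implicitly a function of x, the chain rule attaches a y' = dy/dx factor whenever we differentiate through y.

Set F(x, y) = (left side) − (right side), so the curve is F = 0. Differentiating each term of F:
  d/dx[xy^2] = 2xy·y' + y^2
  d/dx[-12] = 0

Collecting, the y'-free part is the partial derivative in x and the y' coefficient is the partial derivative in y:
  ∂F/∂x = y^2
  ∂F/∂y = 2xy

so d/dx[F(x, y(x))] = ∂F/∂x + (∂F/∂y)·y' = 0. Rearranging,
  dy/dx = -(∂F/∂x)/(∂F/∂y) = -(y^2)/(2xy) = -y/(2x)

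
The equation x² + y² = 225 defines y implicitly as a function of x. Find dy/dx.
Differentiate the relation implicitly: treat y = y(x) and apply the chain rule, so every y-derivative picks up a y' = dy/dx factor.

With everything moved to the left-hand side, differentiate term by term:
  d/dx[x^2] = 2x
  d/dx[y^2] = 2y·y'
  d/dx[-225] = 0

Separating the contributions that come from x directly and those that come through y:
  without y':      2x
  multiplying y':  2y

so (2x) + (2y)·y' = 0, and therefore
  dy/dx = -(2x)/(2y) = -x/y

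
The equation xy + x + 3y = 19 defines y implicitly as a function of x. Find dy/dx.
Differentiate both sides with respect to x, treating y as y(x). By the chain rule, any term containing y contributes a factor of y' = dy/dx when we differentiate it.

Move every term to one side and write the relation as F(x, y) = 0. Term by term,
  d/dx[xy] = x·y' + y
  d/dx[x] = 1
  d/dx[3y] = 3·y'
  d/dx[-19] = 0

The pieces without y' make up ∂F/∂x and the coefficient of y' is ∂F/∂y:
  ∂F/∂x = y + 1,
  ∂F/∂y = x + 3.

Since d/dx[F] = ∂F/∂x + (∂F/∂y)·y' = 0, solve for y':
  (∂F/∂y)·y' = -∂F/∂x
  dy/dx = -(∂F/∂x)/(∂F/∂y) = -(y + 1)/(x + 3) = (-y - 1)/(x + 3)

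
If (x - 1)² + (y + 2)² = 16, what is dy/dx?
Differentiate the relation implicitly: treat y = y(x) and apply the chain rule, so every y-derivative picks up a y' = dy/dx factor.

With everything moved to the left-hand side, differentiate term by term:
  d/dx[(x - 1)^2] = 2x - 2
  d/dx[(y + 2)^2] = 2·y'(y + 2)
  d/dx[-16] = 0

Separating the contributions that come from x directly and those that come through y:
  without y':      2x - 2
  multiplying y':  2y + 4

so (2x - 2) + (2y + 4)·y' = 0, and therefore
  dy/dx = -(2x - 2)/(2y + 4) = (1 - x)/(y + 2)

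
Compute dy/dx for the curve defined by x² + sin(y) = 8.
Differentiate both sides with respect to x, treating y as y(x). By the chain rule, any term containing y contributes a factor of y' = dy/dx when we differentiate it.

Move every term to one side and write the relation as F(x, y) = 0. Term by term,
  d/dx[x^2] = 2x
  d/dx[sin(y)] = y'·cos(y)
  d/dx[-8] = 0

The pieces without y' make up ∂F/∂x and the coefficient of y' is ∂F/∂y:
  ∂F/∂x = 2x,
  ∂F/∂y = cos(y).

Since d/dx[F] = ∂F/∂x + (∂F/∂y)·y' = 0, solve for y':
  (∂F/∂y)·y' = -∂F/∂x
  dy/dx = -(∂F/∂x)/(∂F/∂y) = -(2x)/(cos(y)) = -2x/cos(y)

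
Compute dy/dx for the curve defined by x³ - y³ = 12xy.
Differentiate both sides with respect to x, treating y as y(x). By the chain rule, any term containing y contributes a factor of y' = dy/dx when we differentiate it.

Move every term to one side and write the relation as F(x, y) = 0. Term by term,
  d/dx[x^3] = 3x^2
  d/dx[-12xy] = -12x·y' - 12y
  d/dx[-y^3] = -3y^2·y'

The pieces without y' make up ∂F/∂x and the coefficient of y' is ∂F/∂y:
  ∂F/∂x = 3x^2 - 12y,
  ∂F/∂y = -12x - 3y^2.

Since d/dx[F] = ∂F/∂x + (∂F/∂y)·y' = 0, solve for y':
  (∂F/∂y)·y' = -∂F/∂x
  dy/dx = -(∂F/∂x)/(∂F/∂y) = -(3x^2 - 12y)/(-12x - 3y^2) = (x^2 - 4y)/(4x + y^2)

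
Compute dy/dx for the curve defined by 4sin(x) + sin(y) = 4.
Take d/dx of both sides. Since y is implicitly a function of x, the chain rule attaches a y' = dy/dx factor whenever we differentiate through y.

Set F(x, y) = (left side) − (right side), so the curve is F = 0. Differentiating each term of F:
  d/dx[4sin(x)] = 4cos(x)
  d/dx[sin(y)] = y'·cos(y)
  d/dx[-4] = 0

Collecting, the y'-free part is the partial derivative in x and the y' coefficient is the partial derivative in y:
  ∂F/∂x = 4cos(x)
  ∂F/∂y = cos(y)

so d/dx[F(x, y(x))] = ∂F/∂x + (∂F/∂y)·y' = 0. Rearranging,
  dy/dx = -(∂F/∂x)/(∂F/∂y) = -(4cos(x))/(cos(y)) = -4cos(x)/cos(y)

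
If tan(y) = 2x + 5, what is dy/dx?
Differentiate the relation implicitly: treat y = y(x) and apply the chain rule, so every y-derivative picks up a y' = dy/dx factor.

With everything moved to the left-hand side, differentiate term by term:
  d/dx[-2x] = -2
  d/dx[tan(y)] = y'(tan(y)^2 + 1)
  d/dx[-5] = 0

Separating the contributions that come from x directly and those that come through y:
  without y':      -2
  multiplying y':  tan(y)^2 + 1

so (-2) + (tan(y)^2 + 1)·y' = 0, and therefore
  dy/dx = -(-2)/(tan(y)^2 + 1) = 2cos(y)^2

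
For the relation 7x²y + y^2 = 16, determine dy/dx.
Take d/dx of both sides. Since y is implicitly a function of x, the chain rule attaches a y' = dy/dx factor whenever we differentiate through y.

Set F(x, y) = (left side) − (right side), so the curve is F = 0. Differentiating each term of F:
  d/dx[7x^2y] = 7x^2·y' + 14xy
  d/dx[y^2] = 2y·y'
  d/dx[-16] = 0

Collecting, the y'-free part is the partial derivative in x and the y' coefficient is the partial derivative in y:
  ∂F/∂x = 14xy
  ∂F/∂y = 7x^2 + 2y

so d/dx[F(x, y(x))] = ∂F/∂x + (∂F/∂y)·y' = 0. Rearranging,
  dy/dx = -(∂F/∂x)/(∂F/∂y) = -(14xy)/(7x^2 + 2y) = -14xy/(7x^2 + 2y)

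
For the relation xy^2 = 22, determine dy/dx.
Take d/dx of both sides. Since y is implicitly a function of x, the chain rule attaches a y' = dy/dx factor whenever we differentiate through y.

Set F(x, y) = (left side) − (right side), so the curve is F = 0. Differentiating each term of F:
  d/dx[xy^2] = 2xy·y' + y^2
  d/dx[-22] = 0

Collecting, the y'-free part is the partial derivative in x and the y' coefficient is the partial derivative in y:
  ∂F/∂x = y^2
  ∂F/∂y = 2xy

so d/dx[F(x, y(x))] = ∂F/∂x + (∂F/∂y)·y' = 0. Rearranging,
  dy/dx = -(∂F/∂x)/(∂F/∂y) = -(y^2)/(2xy) = -y/(2x)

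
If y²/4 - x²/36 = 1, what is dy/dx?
Apply d/dx to both sides, remembering that y depends on x. Each occurrence of y therefore brings in a y' = dy/dx via the chain rule.

With F(x, y) equal to the left-hand side minus the right, differentiate F term by term:
  d/dx[-x^2/36] = -x/18
  d/dx[y^2/4] = y·y'/2
  d/dx[-1] = 0
Adding these up, d/dx[F] = 0 becomes
  (-x/18) + (y/2)·y' = 0,
so isolating y',
  dy/dx = -(-x/18)/(y/2) = x/(9y)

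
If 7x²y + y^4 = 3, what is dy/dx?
Apply d/dx to both sides, remembering that y depends on x. Each occurrence of y therefore brings in a y' = dy/dx via the chain rule.

With F(x, y) equal to the left-hand side minus the right, differentiate F term by term:
  d/dx[7x^2y] = 7x^2·y' + 14xy
  d/dx[y^4] = 4y^3·y'
  d/dx[-3] = 0
Adding these up, d/dx[F] = 0 becomes
  (14xy) + (7x^2 + 4y^3)·y' = 0,
so isolating y',
  dy/dx = -(14xy)/(7x^2 + 4y^3) = -14xy/(7x^2 + 4y^3)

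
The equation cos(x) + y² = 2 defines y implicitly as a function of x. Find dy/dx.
Take d/dx of both sides. Since y is implicitly a function of x, the chain rule attaches a y' = dy/dx factor whenever we differentiate through y.

Set F(x, y) = (left side) − (right side), so the curve is F = 0. Differentiating each term of F:
  d/dx[y^2] = 2y·y'
  d/dx[cos(x)] = -sin(x)
  d/dx[-2] = 0

Collecting, the y'-free part is the partial derivative in x and the y' coefficient is the partial derivative in y:
  ∂F/∂x = -sin(x)
  ∂F/∂y = 2y

so d/dx[F(x, y(x))] = ∂F/∂x + (∂F/∂y)·y' = 0. Rearranging,
  dy/dx = -(∂F/∂x)/(∂F/∂y) = -(-sin(x))/(2y) = sin(x)/(2y)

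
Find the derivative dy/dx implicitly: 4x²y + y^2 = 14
Apply d/dx to both sides, remembering that y depends on x. Each occurrence of y therefore brings in a y' = dy/dx via the chain rule.

With F(x, y) equal to the left-hand side minus the right, differentiate F term by term:
  d/dx[4x^2y] = 4x^2·y' + 8xy
  d/dx[y^2] = 2y·y'
  d/dx[-14] = 0
Adding these up, d/dx[F] = 0 becomes
  (8xy) + (4x^2 + 2y)·y' = 0,
so isolating y',
  dy/dx = -(8xy)/(4x^2 + 2y) = -4xy/(2x^2 + y)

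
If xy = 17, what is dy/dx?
Apply d/dx to both sides, remembering that y depends on x. Each occurrence of y therefore brings in a y' = dy/dx via the chain rule.

With F(x, y) equal to the left-hand side minus the right, differentiate F term by term:
  d/dx[xy] = x·y' + y
  d/dx[-17] = 0
Adding these up, d/dx[F] = 0 becomes
  (y) + (x)·y' = 0,
so isolating y',
  dy/dx = -(y)/(x) = -y/x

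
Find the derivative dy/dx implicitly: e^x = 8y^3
Take d/dx of both sides. Since y is implicitly a function of x, the chain rule attaches a y' = dy/dx factor whenever we differentiate through y.

Set F(x, y) = (left side) − (right side), so the curve is F = 0. Differentiating each term of F:
  d/dx[-8y^3] = -24y^2·y'
  d/dx[e^(x)] = e^(x)

Collecting, the y'-free part is the partial derivative in x and the y' coefficient is the partial derivative in y:
  ∂F/∂x = e^(x)
  ∂F/∂y = -24y^2

so d/dx[F(x, y(x))] = ∂F/∂x + (∂F/∂y)·y' = 0. Rearranging,
  dy/dx = -(∂F/∂x)/(∂F/∂y) = -(e^(x))/(-24y^2) = e^(x)/(24y^2)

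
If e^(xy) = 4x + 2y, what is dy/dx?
Differentiate both sides with respect to x, treating y as y(x). By the chain rule, any term containing y contributes a factor of y' = dy/dx when we differentiate it.

Move every term to one side and write the relation as F(x, y) = 0. Term by term,
  d/dx[-4x] = -4
  d/dx[-2y] = -2·y'
  d/dx[e^(xy)] = (x·y' + y)·e^(xy)

The pieces without y' make up ∂F/∂x and the coefficient of y' is ∂F/∂y:
  ∂F/∂x = y·e^(xy) - 4,
  ∂F/∂y = x·e^(xy) - 2.

Since d/dx[F] = ∂F/∂x + (∂F/∂y)·y' = 0, solve for y':
  (∂F/∂y)·y' = -∂F/∂x
  dy/dx = -(∂F/∂x)/(∂F/∂y) = -(y·e^(xy) - 4)/(x·e^(xy) - 2) = (-y·e^(xy) + 4)/(x·e^(xy) - 2)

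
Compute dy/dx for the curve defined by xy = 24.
Differentiate the relation implicitly: treat y = y(x) and apply the chain rule, so every y-derivative picks up a y' = dy/dx factor.

With everything moved to the left-hand side, differentiate term by term:
  d/dx[xy] = x·y' + y
  d/dx[-24] = 0

Separating the contributions that come from x directly and those that come through y:
  without y':      y
  multiplying y':  x

so (y) + (x)·y' = 0, and therefore
  dy/dx = -(y)/(x) = -y/x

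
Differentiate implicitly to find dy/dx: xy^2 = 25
Apply d/dx to both sides, remembering that y depends on x. Each occurrence of y therefore brings in a y' = dy/dx via the chain rule.

With F(x, y) equal to the left-hand side minus the right, differentiate F term by term:
  d/dx[xy^2] = 2xy·y' + y^2
  d/dx[-25] = 0
Adding these up, d/dx[F] = 0 becomes
  (y^2) + (2xy)·y' = 0,
so isolating y',
  dy/dx = -(y^2)/(2xy) = -y/(2x)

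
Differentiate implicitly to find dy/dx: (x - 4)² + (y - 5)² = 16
Differentiate the relation implicitly: treat y = y(x) and apply the chain rule, so every y-derivative picks up a y' = dy/dx factor.

With everything moved to the left-hand side, differentiate term by term:
  d/dx[(x - 4)^2] = 2x - 8
  d/dx[(y - 5)^2] = 2·y'(y - 5)
  d/dx[-16] = 0

Separating the contributions that come from x directly and those that come through y:
  without y':      2x - 8
  multiplying y':  2y - 10

so (2x - 8) + (2y - 10)·y' = 0, and therefore
  dy/dx = -(2x - 8)/(2y - 10) = (4 - x)/(y - 5)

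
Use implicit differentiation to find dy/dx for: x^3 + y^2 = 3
Differentiate both sides with respect to x, treating y as y(x). By the chain rule, any term containing y contributes a factor of y' = dy/dx when we differentiate it.

Move every term to one side and write the relation as F(x, y) = 0. Term by term,
  d/dx[x^3] = 3x^2
  d/dx[y^2] = 2y·y'
  d/dx[-3] = 0

The pieces without y' make up ∂F/∂x and the coefficient of y' is ∂F/∂y:
  ∂F/∂x = 3x^2,
  ∂F/∂y = 2y.

Since d/dx[F] = ∂F/∂x + (∂F/∂y)·y' = 0, solve for y':
  (∂F/∂y)·y' = -∂F/∂x
  dy/dx = -(∂F/∂x)/(∂F/∂y) = -(3x^2)/(2y) = -3x^2/(2y)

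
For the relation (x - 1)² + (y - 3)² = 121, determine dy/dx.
Differentiate the relation implicitly: treat y = y(x) and apply the chain rule, so every y-derivative picks up a y' = dy/dx factor.

With everything moved to the left-hand side, differentiate term by term:
  d/dx[(x - 1)^2] = 2x - 2
  d/dx[(y - 3)^2] = 2·y'(y - 3)
  d/dx[-121] = 0

Separating the contributions that come from x directly and those that come through y:
  without y':      2x - 2
  multiplying y':  2y - 6

so (2x - 2) + (2y - 6)·y' = 0, and therefore
  dy/dx = -(2x - 2)/(2y - 6) = (1 - x)/(y - 3)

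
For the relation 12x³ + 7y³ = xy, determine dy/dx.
Apply d/dx to both sides, remembering that y depends on x. Each occurrence of y therefore brings in a y' = dy/dx via the chain rule.

With F(x, y) equal to the left-hand side minus the right, differentiate F term by term:
  d/dx[12x^3] = 36x^2
  d/dx[-xy] = -x·y' - y
  d/dx[7y^3] = 21y^2·y'
Adding these up, d/dx[F] = 0 becomes
  (36x^2 - y) + (-x + 21y^2)·y' = 0,
so isolating y',
  dy/dx = -(36x^2 - y)/(-x + 21y^2) = (36x^2 - y)/(x - 21y^2)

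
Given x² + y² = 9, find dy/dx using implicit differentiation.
Apply d/dx to both sides, remembering that y depends on x. Each occurrence of y therefore brings in a y' = dy/dx via the chain rule.

With F(x, y) equal to the left-hand side minus the right, differentiate F term by term:
  d/dx[x^2] = 2x
  d/dx[y^2] = 2y·y'
  d/dx[-9] = 0
Adding these up, d/dx[F] = 0 becomes
  (2x) + (2y)·y' = 0,
so isolating y',
  dy/dx = -(2x)/(2y) = -x/y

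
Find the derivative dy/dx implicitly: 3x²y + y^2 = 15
Differentiate the relation implicitly: treat y = y(x) and apply the chain rule, so every y-derivative picks up a y' = dy/dx factor.

With everything moved to the left-hand side, differentiate term by term:
  d/dx[3x^2y] = 3x^2·y' + 6xy
  d/dx[y^2] = 2y·y'
  d/dx[-15] = 0

Separating the contributions that come from x directly and those that come through y:
  without y':      6xy
  multiplying y':  3x^2 + 2y

so (6xy) + (3x^2 + 2y)·y' = 0, and therefore
  dy/dx = -(6xy)/(3x^2 + 2y) = -6xy/(3x^2 + 2y)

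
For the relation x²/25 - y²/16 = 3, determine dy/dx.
Differentiate the relation implicitly: treat y = y(x) and apply the chain rule, so every y-derivative picks up a y' = dy/dx factor.

With everything moved to the left-hand side, differentiate term by term:
  d/dx[x^2/25] = 2x/25
  d/dx[-y^2/16] = -y·y'/8
  d/dx[-3] = 0

Separating the contributions that come from x directly and those that come through y:
  without y':      2x/25
  multiplying y':  -y/8

so (2x/25) + (-y/8)·y' = 0, and therefore
  dy/dx = -(2x/25)/(-y/8) = 16x/(25y)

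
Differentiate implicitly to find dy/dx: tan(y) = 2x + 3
Differentiate the relation implicitly: treat y = y(x) and apply the chain rule, so every y-derivative picks up a y' = dy/dx factor.

With everything moved to the left-hand side, differentiate term by term:
  d/dx[-2x] = -2
  d/dx[tan(y)] = y'(tan(y)^2 + 1)
  d/dx[-3] = 0

Separating the contributions that come from x directly and those that come through y:
  without y':      -2
  multiplying y':  tan(y)^2 + 1

so (-2) + (tan(y)^2 + 1)·y' = 0, and therefore
  dy/dx = -(-2)/(tan(y)^2 + 1) = 2cos(y)^2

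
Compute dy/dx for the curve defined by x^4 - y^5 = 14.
Take d/dx of both sides. Since y is implicitly a function of x, the chain rule attaches a y' = dy/dx factor whenever we differentiate through y.

Set F(x, y) = (left side) − (right side), so the curve is F = 0. Differentiating each term of F:
  d/dx[x^4] = 4x^3
  d/dx[-y^5] = -5y^4·y'
  d/dx[-14] = 0

Collecting, the y'-free part is the partial derivative in x and the y' coefficient is the partial derivative in y:
  ∂F/∂x = 4x^3
  ∂F/∂y = -5y^4

so d/dx[F(x, y(x))] = ∂F/∂x + (∂F/∂y)·y' = 0. Rearranging,
  dy/dx = -(∂F/∂x)/(∂F/∂y) = -(4x^3)/(-5y^4) = 4x^3/(5y^4)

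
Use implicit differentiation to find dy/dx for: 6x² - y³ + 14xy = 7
Differentiate the relation implicitly: treat y = y(x) and apply the chain rule, so every y-derivative picks up a y' = dy/dx factor.

With everything moved to the left-hand side, differentiate term by term:
  d/dx[6x^2] = 12x
  d/dx[14xy] = 14x·y' + 14y
  d/dx[-y^3] = -3y^2·y'
  d/dx[-7] = 0

Separating the contributions that come from x directly and those that come through y:
  without y':      12x + 14y
  multiplying y':  14x - 3y^2

so (12x + 14y) + (14x - 3y^2)·y' = 0, and therefore
  dy/dx = -(12x + 14y)/(14x - 3y^2) = 2(-6x - 7y)/(14x - 3y^2)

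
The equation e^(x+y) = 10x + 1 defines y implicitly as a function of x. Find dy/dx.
Apply d/dx to both sides, remembering that y depends on x. Each occurrence of y therefore brings in a y' = dy/dx via the chain rule.

With F(x, y) equal to the left-hand side minus the right, differentiate F term by term:
  d/dx[-10x] = -10
  d/dx[e^(x + y)] = (y' + 1)·e^(x + y)
  d/dx[-1] = 0
Adding these up, d/dx[F] = 0 becomes
  (e^(x + y) - 10) + (e^(x + y))·y' = 0,
so isolating y',
  dy/dx = -(e^(x + y) - 10)/(e^(x + y)) = 10e^(-x - y) - 1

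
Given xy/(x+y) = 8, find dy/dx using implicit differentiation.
Differentiate both sides with respect to x, treating y as y(x). By the chain rule, any term containing y contributes a factor of y' = dy/dx when we differentiate it.

Move every term to one side and write the relation as F(x, y) = 0. Term by term,
  d/dx[xy/(x + y)] = xy(-y' - 1)/(x + y)^2 + x·y'/(x + y) + y/(x + y)
  d/dx[-8] = 0

The pieces without y' make up ∂F/∂x and the coefficient of y' is ∂F/∂y:
  ∂F/∂x = -xy/(x + y)^2 + y/(x + y),
  ∂F/∂y = -xy/(x + y)^2 + x/(x + y).

Since d/dx[F] = ∂F/∂x + (∂F/∂y)·y' = 0, solve for y':
  (∂F/∂y)·y' = -∂F/∂x
  dy/dx = -(∂F/∂x)/(∂F/∂y) = -(-xy/(x + y)^2 + y/(x + y))/(-xy/(x + y)^2 + x/(x + y))
        = -(y^2/(x + y)^2)/(x^2/(x + y)^2) = -y^2/x^2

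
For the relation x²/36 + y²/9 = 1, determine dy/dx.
Apply d/dx to both sides, remembering that y depends on x. Each occurrence of y therefore brings in a y' = dy/dx via the chain rule.

With F(x, y) equal to the left-hand side minus the right, differentiate F term by term:
  d/dx[x^2/36] = x/18
  d/dx[y^2/9] = 2y·y'/9
  d/dx[-1] = 0
Adding these up, d/dx[F] = 0 becomes
  (x/18) + (2y/9)·y' = 0,
so isolating y',
  dy/dx = -(x/18)/(2y/9) = -x/(4y)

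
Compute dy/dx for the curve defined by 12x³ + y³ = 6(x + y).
Apply d/dx to both sides, remembering that y depends on x. Each occurrence of y therefore brings in a y' = dy/dx via the chain rule.

With F(x, y) equal to the left-hand side minus the right, differentiate F term by term:
  d/dx[12x^3] = 36x^2
  d/dx[-6x] = -6
  d/dx[y^3] = 3y^2·y'
  d/dx[-6y] = -6·y'
Adding these up, d/dx[F] = 0 becomes
  (36x^2 - 6) + (3y^2 - 6)·y' = 0,
so isolating y',
  dy/dx = -(36x^2 - 6)/(3y^2 - 6) = 2(1 - 6x^2)/(y^2 - 2)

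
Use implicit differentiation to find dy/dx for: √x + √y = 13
Take d/dx of both sides. Since y is implicitly a function of x, the chain rule attaches a y' = dy/dx factor whenever we differentiate through y.

Set F(x, y) = (left side) − (right side), so the curve is F = 0. Differentiating each term of F:
  d/dx[√(x)] = 1/(2√(x))
  d/dx[√(y)] = y'/(2√(y))
  d/dx[-13] = 0

Collecting, the y'-free part is the partial derivative in x and the y' coefficient is the partial derivative in y:
  ∂F/∂x = 1/(2√(x))
  ∂F/∂y = 1/(2√(y))

so d/dx[F(x, y(x))] = ∂F/∂x + (∂F/∂y)·y' = 0. Rearranging,
  dy/dx = -(∂F/∂x)/(∂F/∂y) = -(1/(2√(x)))/(1/(2√(y))) = -√(y)/√(x)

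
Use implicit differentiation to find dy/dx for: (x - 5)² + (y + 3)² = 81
Differentiate the relation implicitly: treat y = y(x) and apply the chain rule, so every y-derivative picks up a y' = dy/dx factor.

With everything moved to the left-hand side, differentiate term by term:
  d/dx[(x - 5)^2] = 2x - 10
  d/dx[(y + 3)^2] = 2·y'(y + 3)
  d/dx[-81] = 0

Separating the contributions that come from x directly and those that come through y:
  without y':      2x - 10
  multiplying y':  2y + 6

so (2x - 10) + (2y + 6)·y' = 0, and therefore
  dy/dx = -(2x - 10)/(2y + 6) = (5 - x)/(y + 3)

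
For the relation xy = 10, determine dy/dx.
Take d/dx of both sides. Since y is implicitly a function of x, the chain rule attaches a y' = dy/dx factor whenever we differentiate through y.

Set F(x, y) = (left side) − (right side), so the curve is F = 0. Differentiating each term of F:
  d/dx[xy] = x·y' + y
  d/dx[-10] = 0

Collecting, the y'-free part is the partial derivative in x and the y' coefficient is the partial derivative in y:
  ∂F/∂x = y
  ∂F/∂y = x

so d/dx[F(x, y(x))] = ∂F/∂x + (∂F/∂y)·y' = 0. Rearranging,
  dy/dx = -(∂F/∂x)/(∂F/∂y) = -(y)/(x) = -y/x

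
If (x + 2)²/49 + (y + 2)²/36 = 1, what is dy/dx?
Differentiate both sides with respect to x, treating y as y(x). By the chain rule, any term containing y contributes a factor of y' = dy/dx when we differentiate it.

Move every term to one side and write the relation as F(x, y) = 0. Term by term,
  d/dx[(x + 2)^2/49] = 2x/49 + 4/49
  d/dx[(y + 2)^2/36] = y'(y + 2)/18
  d/dx[-1] = 0

The pieces without y' make up ∂F/∂x and the coefficient of y' is ∂F/∂y:
  ∂F/∂x = 2x/49 + 4/49,
  ∂F/∂y = y/18 + 1/9.

Since d/dx[F] = ∂F/∂x + (∂F/∂y)·y' = 0, solve for y':
  (∂F/∂y)·y' = -∂F/∂x
  dy/dx = -(∂F/∂x)/(∂F/∂y) = -(2x/49 + 4/49)/(y/18 + 1/9)
        = -(2(x + 2)/49)/((y + 2)/18) = 36(-x - 2)/(49(y + 2))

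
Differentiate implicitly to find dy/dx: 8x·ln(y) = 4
Differentiate the relation implicitly: treat y = y(x) and apply the chain rule, so every y-derivative picks up a y' = dy/dx factor.

With everything moved to the left-hand side, differentiate term by term:
  d/dx[8x·ln(y)] = 8x·y'/y + 8ln(y)
  d/dx[-4] = 0

Separating the contributions that come from x directly and those that come through y:
  without y':      8ln(y)
  multiplying y':  8x/y

so (8ln(y)) + (8x/y)·y' = 0, and therefore
  dy/dx = -(8ln(y))/(8x/y) = -y·ln(y)/x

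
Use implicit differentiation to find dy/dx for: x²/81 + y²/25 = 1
Apply d/dx to both sides, remembering that y depends on x. Each occurrence of y therefore brings in a y' = dy/dx via the chain rule.

With F(x, y) equal to the left-hand side minus the right, differentiate F term by term:
  d/dx[x^2/81] = 2x/81
  d/dx[y^2/25] = 2y·y'/25
  d/dx[-1] = 0
Adding these up, d/dx[F] = 0 becomes
  (2x/81) + (2y/25)·y' = 0,
so isolating y',
  dy/dx = -(2x/81)/(2y/25) = -25x/(81y)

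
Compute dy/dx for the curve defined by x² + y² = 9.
Differentiate both sides with respect to x, treating y as y(x). By the chain rule, any term containing y contributes a factor of y' = dy/dx when we differentiate it.

Move every term to one side and write the relation as F(x, y) = 0. Term by term,
  d/dx[x^2] = 2x
  d/dx[y^2] = 2y·y'
  d/dx[-9] = 0

The pieces without y' make up ∂F/∂x and the coefficient of y' is ∂F/∂y:
  ∂F/∂x = 2x,
  ∂F/∂y = 2y.

Since d/dx[F] = ∂F/∂x + (∂F/∂y)·y' = 0, solve for y':
  (∂F/∂y)·y' = -∂F/∂x
  dy/dx = -(∂F/∂x)/(∂F/∂y) = -(2x)/(2y) = -x/y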